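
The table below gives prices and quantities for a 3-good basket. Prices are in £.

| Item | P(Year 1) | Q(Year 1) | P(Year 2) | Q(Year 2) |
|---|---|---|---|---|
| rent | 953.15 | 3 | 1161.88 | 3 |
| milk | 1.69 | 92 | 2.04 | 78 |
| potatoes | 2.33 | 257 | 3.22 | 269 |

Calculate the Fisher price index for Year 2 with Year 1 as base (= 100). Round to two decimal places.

124.61

Laspeyres component (base-period weights):
ΣP(Year 2)Q(Year 1) = 1161.88×3 + 2.04×92 + 3.22×257 = 3485.64 + 187.68 + 827.54 = 4500.86
ΣP(Year 1)Q(Year 1) = 953.15×3 + 1.69×92 + 2.33×257 = 2859.45 + 155.48 + 598.81 = 3613.74
L = 4500.86 / 3613.74 × 100 = 124.5485
Paasche component (current-period weights):
ΣP(Year 2)Q(Year 2) = 1161.88×3 + 2.04×78 + 3.22×269 = 3485.64 + 159.12 + 866.18 = 4510.94
ΣP(Year 1)Q(Year 2) = 953.15×3 + 1.69×78 + 2.33×269 = 2859.45 + 131.82 + 626.77 = 3618.04
P = 4510.94 / 3618.04 × 100 = 124.6791
Fisher = √(L × P) = √(124.5485 × 124.6791) = 124.6138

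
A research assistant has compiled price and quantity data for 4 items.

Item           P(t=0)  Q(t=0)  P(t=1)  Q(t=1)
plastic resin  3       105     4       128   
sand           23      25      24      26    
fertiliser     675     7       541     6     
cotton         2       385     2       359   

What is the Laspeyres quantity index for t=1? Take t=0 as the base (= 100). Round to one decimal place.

Laspeyres quantity index uses base-period prices as weights.
ΣP(t=0)·Q(t=1) = 3×128 + 23×26 + 675×6 + 2×359 = 384 + 598 + 4050 + 718 = 5750
ΣP(t=0)·Q(t=0) = 3×105 + 23×25 + 675×7 + 2×385 = 315 + 575 + 4725 + 770 = 6385
Index = 5750 / 6385 × 100 = 90.0548

90.1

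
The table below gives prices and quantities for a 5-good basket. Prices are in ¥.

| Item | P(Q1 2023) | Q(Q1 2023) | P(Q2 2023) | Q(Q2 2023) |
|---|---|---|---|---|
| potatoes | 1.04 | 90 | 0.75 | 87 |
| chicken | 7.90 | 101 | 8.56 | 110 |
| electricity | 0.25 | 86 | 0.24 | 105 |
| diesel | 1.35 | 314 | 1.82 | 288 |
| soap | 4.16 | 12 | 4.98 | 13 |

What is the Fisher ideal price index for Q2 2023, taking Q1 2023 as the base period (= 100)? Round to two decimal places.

113.84

Laspeyres component (base-period weights):
ΣP(Q2 2023)Q(Q1 2023) = 0.75×90 + 8.56×101 + 0.24×86 + 1.82×314 + 4.98×12 = 67.5 + 864.56 + 20.64 + 571.48 + 59.76 = 1583.94
ΣP(Q1 2023)Q(Q1 2023) = 1.04×90 + 7.90×101 + 0.25×86 + 1.35×314 + 4.16×12 = 93.6 + 797.9 + 21.5 + 423.9 + 49.92 = 1386.82
L = 1583.94 / 1386.82 × 100 = 114.2138
Paasche component (current-period weights):
ΣP(Q2 2023)Q(Q2 2023) = 0.75×87 + 8.56×110 + 0.24×105 + 1.82×288 + 4.98×13 = 65.25 + 941.6 + 25.2 + 524.16 + 64.74 = 1620.95
ΣP(Q1 2023)Q(Q2 2023) = 1.04×87 + 7.90×110 + 0.25×105 + 1.35×288 + 4.16×13 = 90.48 + 869 + 26.25 + 388.8 + 54.08 = 1428.61
P = 1620.95 / 1428.61 × 100 = 113.4634
Fisher = √(L × P) = √(114.2138 × 113.4634) = 113.8380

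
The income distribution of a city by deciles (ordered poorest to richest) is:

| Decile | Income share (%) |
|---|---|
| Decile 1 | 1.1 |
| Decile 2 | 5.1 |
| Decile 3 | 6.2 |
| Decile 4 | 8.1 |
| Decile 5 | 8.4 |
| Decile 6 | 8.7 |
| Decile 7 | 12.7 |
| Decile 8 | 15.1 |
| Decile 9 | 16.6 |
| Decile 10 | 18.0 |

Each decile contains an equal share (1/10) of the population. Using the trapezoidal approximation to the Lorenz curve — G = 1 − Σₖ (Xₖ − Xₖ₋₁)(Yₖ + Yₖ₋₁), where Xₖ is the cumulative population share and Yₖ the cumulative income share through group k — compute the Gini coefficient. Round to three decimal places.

Cumulative income shares Yₖ: 0.0110, 0.0620, 0.1240, 0.2050, 0.2890, 0.3760, 0.5030, 0.6540, 0.8200, 1.0000
Σ (Xₖ−Xₖ₋₁)(Yₖ+Yₖ₋₁) = (1/10)(0.0110+0.0000) + (1/10)(0.0620+0.0110) + (1/10)(0.1240+0.0620) + (1/10)(0.2050+0.1240) + (1/10)(0.2890+0.2050) + (1/10)(0.3760+0.2890) + (1/10)(0.5030+0.3760) + (1/10)(0.6540+0.5030) + (1/10)(0.8200+0.6540) + (1/10)(1.0000+0.8200)
  = 0.0011 + 0.0073 + 0.0186 + 0.0329 + 0.0494 + 0.0665 + 0.0879 + 0.1157 + 0.1474 + 0.1820 = 0.7088
G = 1 − 0.7088 = 0.2912

0.291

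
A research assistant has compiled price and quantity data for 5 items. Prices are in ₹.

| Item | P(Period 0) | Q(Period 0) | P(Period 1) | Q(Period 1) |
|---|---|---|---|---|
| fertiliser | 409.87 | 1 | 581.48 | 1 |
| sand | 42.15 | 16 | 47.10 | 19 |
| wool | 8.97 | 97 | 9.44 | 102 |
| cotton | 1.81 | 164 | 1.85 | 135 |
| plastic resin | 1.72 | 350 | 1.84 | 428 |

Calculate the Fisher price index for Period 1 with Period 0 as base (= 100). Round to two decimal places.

Laspeyres component (base-period weights):
ΣP(Period 1)Q(Period 0) = 581.48×1 + 47.10×16 + 9.44×97 + 1.85×164 + 1.84×350 = 581.48 + 753.6 + 915.68 + 303.4 + 644 = 3198.16
ΣP(Period 0)Q(Period 0) = 409.87×1 + 42.15×16 + 8.97×97 + 1.81×164 + 1.72×350 = 409.87 + 674.4 + 870.09 + 296.84 + 602 = 2853.2
L = 3198.16 / 2853.2 × 100 = 112.0903
Paasche component (current-period weights):
ΣP(Period 1)Q(Period 1) = 581.48×1 + 47.10×19 + 9.44×102 + 1.85×135 + 1.84×428 = 581.48 + 894.9 + 962.88 + 249.75 + 787.52 = 3476.53
ΣP(Period 0)Q(Period 1) = 409.87×1 + 42.15×19 + 8.97×102 + 1.81×135 + 1.72×428 = 409.87 + 800.85 + 914.94 + 244.35 + 736.16 = 3106.17
P = 3476.53 / 3106.17 × 100 = 111.9234
Fisher = √(L × P) = √(112.0903 × 111.9234) = 112.0068

112.01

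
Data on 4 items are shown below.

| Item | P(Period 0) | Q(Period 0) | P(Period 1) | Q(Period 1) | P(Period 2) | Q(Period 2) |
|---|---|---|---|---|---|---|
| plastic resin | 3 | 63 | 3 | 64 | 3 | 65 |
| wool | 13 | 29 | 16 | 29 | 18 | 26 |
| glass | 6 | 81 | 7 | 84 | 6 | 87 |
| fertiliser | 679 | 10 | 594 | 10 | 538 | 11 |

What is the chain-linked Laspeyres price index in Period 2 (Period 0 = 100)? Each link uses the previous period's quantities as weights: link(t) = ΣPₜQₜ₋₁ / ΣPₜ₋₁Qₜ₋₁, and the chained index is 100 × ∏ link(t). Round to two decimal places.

83.86

Link Period 0→Period 1:
ΣP(Period 1)Q(Period 0) = 3×63 + 16×29 + 7×81 + 594×10 = 189 + 464 + 567 + 5940 = 7160
ΣP(Period 0)Q(Period 0) = 3×63 + 13×29 + 6×81 + 679×10 = 189 + 377 + 486 + 6790 = 7842
link = 7160/7842 = 0.913032
Link Period 1→Period 2:
ΣP(Period 2)Q(Period 1) = 3×64 + 18×29 + 6×84 + 538×10 = 192 + 522 + 504 + 5380 = 6598
ΣP(Period 1)Q(Period 1) = 3×64 + 16×29 + 7×84 + 594×10 = 192 + 464 + 588 + 5940 = 7184
link = 6598/7184 = 0.918430
Chained index = 100 × 0.913032 × 0.918430 = 83.8556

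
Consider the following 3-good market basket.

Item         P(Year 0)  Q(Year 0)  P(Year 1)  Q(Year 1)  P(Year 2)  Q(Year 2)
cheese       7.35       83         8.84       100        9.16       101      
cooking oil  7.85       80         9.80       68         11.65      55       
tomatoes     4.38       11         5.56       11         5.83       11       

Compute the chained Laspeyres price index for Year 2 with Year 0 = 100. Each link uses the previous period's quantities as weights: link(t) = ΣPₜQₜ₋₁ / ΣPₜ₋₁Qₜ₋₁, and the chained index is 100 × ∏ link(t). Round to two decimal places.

135.00

Link Year 0→Year 1:
ΣP(Year 1)Q(Year 0) = 8.84×83 + 9.80×80 + 5.56×11 = 733.72 + 784 + 61.16 = 1578.88
ΣP(Year 0)Q(Year 0) = 7.35×83 + 7.85×80 + 4.38×11 = 610.05 + 628 + 48.18 = 1286.23
link = 1578.88/1286.23 = 1.227525
Link Year 1→Year 2:
ΣP(Year 2)Q(Year 1) = 9.16×100 + 11.65×68 + 5.83×11 = 916 + 792.2 + 64.13 = 1772.33
ΣP(Year 1)Q(Year 1) = 8.84×100 + 9.80×68 + 5.56×11 = 884 + 666.4 + 61.16 = 1611.56
link = 1772.33/1611.56 = 1.099760
Chained index = 100 × 1.227525 × 1.099760 = 134.9984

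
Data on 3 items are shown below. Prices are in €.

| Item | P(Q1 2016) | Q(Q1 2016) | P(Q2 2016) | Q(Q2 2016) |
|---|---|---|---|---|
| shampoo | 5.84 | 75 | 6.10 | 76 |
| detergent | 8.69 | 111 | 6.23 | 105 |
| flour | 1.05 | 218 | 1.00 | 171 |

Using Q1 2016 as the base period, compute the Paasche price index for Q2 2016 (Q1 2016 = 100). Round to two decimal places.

Paasche price index uses current-period quantities as weights.
ΣP(Q2 2016)·Q(Q2 2016) = 6.10×76 + 6.23×105 + 1.00×171 = 463.6 + 654.15 + 171 = 1288.75
ΣP(Q1 2016)·Q(Q2 2016) = 5.84×76 + 8.69×105 + 1.05×171 = 443.84 + 912.45 + 179.55 = 1535.84
Index = 1288.75 / 1535.84 × 100 = 83.9117

83.91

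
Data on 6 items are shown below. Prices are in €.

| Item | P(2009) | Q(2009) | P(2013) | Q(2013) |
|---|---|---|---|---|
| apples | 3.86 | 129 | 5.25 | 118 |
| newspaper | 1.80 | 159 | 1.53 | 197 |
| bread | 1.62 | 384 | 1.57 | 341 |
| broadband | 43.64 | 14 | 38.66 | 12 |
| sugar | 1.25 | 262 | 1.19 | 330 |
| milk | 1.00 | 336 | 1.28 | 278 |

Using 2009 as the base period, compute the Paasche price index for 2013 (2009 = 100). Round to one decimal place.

103.6

Paasche price index uses current-period quantities as weights.
ΣP(2013)·Q(2013) = 5.25×118 + 1.53×197 + 1.57×341 + 38.66×12 + 1.19×330 + 1.28×278 = 619.5 + 301.41 + 535.37 + 463.92 + 392.7 + 355.84 = 2668.74
ΣP(2009)·Q(2013) = 3.86×118 + 1.80×197 + 1.62×341 + 43.64×12 + 1.25×330 + 1.00×278 = 455.48 + 354.6 + 552.42 + 523.68 + 412.5 + 278 = 2576.68
Index = 2668.74 / 2576.68 × 100 = 103.5728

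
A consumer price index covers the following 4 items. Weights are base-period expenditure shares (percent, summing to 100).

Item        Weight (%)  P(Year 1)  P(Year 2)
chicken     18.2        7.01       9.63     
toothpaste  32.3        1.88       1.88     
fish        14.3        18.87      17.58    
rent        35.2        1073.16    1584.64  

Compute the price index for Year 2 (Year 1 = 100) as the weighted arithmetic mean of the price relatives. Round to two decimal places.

122.60

chicken: 18.2 × (9.63/7.01) = 18.2 × 1.373752 = 25.0023
toothpaste: 32.3 × (1.88/1.88) = 32.3 × 1.000000 = 32.3000
fish: 14.3 × (17.58/18.87) = 14.3 × 0.931638 = 13.3224
rent: 35.2 × (1584.64/1073.16) = 35.2 × 1.476611 = 51.9767
Index = Σ wᵢ·(p₁ᵢ/p₀ᵢ) = 25.0023 + 32.3000 + 13.3224 + 51.9767 = 122.6014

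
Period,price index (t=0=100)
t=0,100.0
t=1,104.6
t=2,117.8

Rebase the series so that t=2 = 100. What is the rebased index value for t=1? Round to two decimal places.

88.79

Rebased(t=1) = 104.6 / 117.8 × 100 = 88.7946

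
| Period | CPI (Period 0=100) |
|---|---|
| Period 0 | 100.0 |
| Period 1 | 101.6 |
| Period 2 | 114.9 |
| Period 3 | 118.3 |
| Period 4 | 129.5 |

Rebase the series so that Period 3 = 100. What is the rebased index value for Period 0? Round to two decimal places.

84.53

Rebased(Period 0) = 100.0 / 118.3 × 100 = 84.5309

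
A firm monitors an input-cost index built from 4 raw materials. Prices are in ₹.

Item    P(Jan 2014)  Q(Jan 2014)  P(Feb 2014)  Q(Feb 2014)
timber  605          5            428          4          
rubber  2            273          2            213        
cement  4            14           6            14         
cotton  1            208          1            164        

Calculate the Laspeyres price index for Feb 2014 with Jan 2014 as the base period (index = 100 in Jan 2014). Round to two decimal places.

Laspeyres price index uses base-period quantities as weights.
ΣP(Feb 2014)·Q(Jan 2014) = 428×5 + 2×273 + 6×14 + 1×208 = 2140 + 546 + 84 + 208 = 2978
ΣP(Jan 2014)·Q(Jan 2014) = 605×5 + 2×273 + 4×14 + 1×208 = 3025 + 546 + 56 + 208 = 3835
Index = 2978 / 3835 × 100 = 77.6532

77.65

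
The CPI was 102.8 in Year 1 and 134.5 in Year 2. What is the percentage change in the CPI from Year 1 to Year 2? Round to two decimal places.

30.84%

Change = (134.5 − 102.8) / 102.8 × 100
       = 31.7 / 102.8 × 100 = 30.8366%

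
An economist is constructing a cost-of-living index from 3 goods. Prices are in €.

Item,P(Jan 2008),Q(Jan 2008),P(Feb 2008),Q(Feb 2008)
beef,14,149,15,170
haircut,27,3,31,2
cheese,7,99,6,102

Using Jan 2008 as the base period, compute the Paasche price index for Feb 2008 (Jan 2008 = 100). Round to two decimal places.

Paasche price index uses current-period quantities as weights.
ΣP(Feb 2008)·Q(Feb 2008) = 15×170 + 31×2 + 6×102 = 2550 + 62 + 612 = 3224
ΣP(Jan 2008)·Q(Feb 2008) = 14×170 + 27×2 + 7×102 = 2380 + 54 + 714 = 3148
Index = 3224 / 3148 × 100 = 102.4142

102.41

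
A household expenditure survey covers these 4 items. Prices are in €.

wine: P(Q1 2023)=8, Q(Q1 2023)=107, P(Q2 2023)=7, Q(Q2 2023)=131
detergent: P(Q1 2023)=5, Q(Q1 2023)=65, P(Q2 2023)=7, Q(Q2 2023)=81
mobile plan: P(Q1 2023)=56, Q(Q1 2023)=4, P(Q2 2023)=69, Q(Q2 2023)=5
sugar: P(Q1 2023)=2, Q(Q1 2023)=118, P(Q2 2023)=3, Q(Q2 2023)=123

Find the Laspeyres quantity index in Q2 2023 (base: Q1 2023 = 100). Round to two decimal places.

120.60

Laspeyres quantity index uses base-period prices as weights.
ΣP(Q1 2023)·Q(Q2 2023) = 8×131 + 5×81 + 56×5 + 2×123 = 1048 + 405 + 280 + 246 = 1979
ΣP(Q1 2023)·Q(Q1 2023) = 8×107 + 5×65 + 56×4 + 2×118 = 856 + 325 + 224 + 236 = 1641
Index = 1979 / 1641 × 100 = 120.5972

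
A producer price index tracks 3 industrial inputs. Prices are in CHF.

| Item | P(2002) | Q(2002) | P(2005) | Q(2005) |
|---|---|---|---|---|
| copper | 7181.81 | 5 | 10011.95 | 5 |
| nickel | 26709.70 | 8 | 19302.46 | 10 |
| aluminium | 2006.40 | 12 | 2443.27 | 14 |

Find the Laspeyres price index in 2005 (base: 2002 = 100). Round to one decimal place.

85.4

Laspeyres price index uses base-period quantities as weights.
ΣP(2005)·Q(2002) = 10011.95×5 + 19302.46×8 + 2443.27×12 = 50059.75 + 154419.68 + 29319.24 = 233798.67
ΣP(2002)·Q(2002) = 7181.81×5 + 26709.70×8 + 2006.40×12 = 35909.05 + 213677.6 + 24076.8 = 273663.45
Index = 233798.67 / 273663.45 × 100 = 85.4329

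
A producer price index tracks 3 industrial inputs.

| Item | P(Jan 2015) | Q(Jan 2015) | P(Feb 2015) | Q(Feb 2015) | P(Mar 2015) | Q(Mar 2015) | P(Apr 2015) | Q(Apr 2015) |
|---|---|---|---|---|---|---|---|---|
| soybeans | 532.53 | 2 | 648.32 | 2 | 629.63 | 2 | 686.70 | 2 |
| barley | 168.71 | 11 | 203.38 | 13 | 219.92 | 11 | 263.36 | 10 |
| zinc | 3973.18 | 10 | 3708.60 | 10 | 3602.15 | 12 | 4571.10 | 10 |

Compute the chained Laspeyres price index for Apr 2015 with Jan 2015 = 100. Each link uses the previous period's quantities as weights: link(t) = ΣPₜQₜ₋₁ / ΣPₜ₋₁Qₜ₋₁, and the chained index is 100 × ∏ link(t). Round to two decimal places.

117.45

Link Jan 2015→Feb 2015:
ΣP(Feb 2015)Q(Jan 2015) = 648.32×2 + 203.38×11 + 3708.60×10 = 1296.64 + 2237.18 + 37086 = 40619.82
ΣP(Jan 2015)Q(Jan 2015) = 532.53×2 + 168.71×11 + 3973.18×10 = 1065.06 + 1855.81 + 39731.8 = 42652.67
link = 40619.82/42652.67 = 0.952339
Link Feb 2015→Mar 2015:
ΣP(Mar 2015)Q(Feb 2015) = 629.63×2 + 219.92×13 + 3602.15×10 = 1259.26 + 2858.96 + 36021.5 = 40139.72
ΣP(Feb 2015)Q(Feb 2015) = 648.32×2 + 203.38×13 + 3708.60×10 = 1296.64 + 2643.94 + 37086 = 41026.58
link = 40139.72/41026.58 = 0.978383
Link Mar 2015→Apr 2015:
ΣP(Apr 2015)Q(Mar 2015) = 686.70×2 + 263.36×11 + 4571.10×12 = 1373.4 + 2896.96 + 54853.2 = 59123.56
ΣP(Mar 2015)Q(Mar 2015) = 629.63×2 + 219.92×11 + 3602.15×12 = 1259.26 + 2419.12 + 43225.8 = 46904.18
link = 59123.56/46904.18 = 1.260518
Chained index = 100 × 0.952339 × 0.978383 × 1.260518 = 117.4491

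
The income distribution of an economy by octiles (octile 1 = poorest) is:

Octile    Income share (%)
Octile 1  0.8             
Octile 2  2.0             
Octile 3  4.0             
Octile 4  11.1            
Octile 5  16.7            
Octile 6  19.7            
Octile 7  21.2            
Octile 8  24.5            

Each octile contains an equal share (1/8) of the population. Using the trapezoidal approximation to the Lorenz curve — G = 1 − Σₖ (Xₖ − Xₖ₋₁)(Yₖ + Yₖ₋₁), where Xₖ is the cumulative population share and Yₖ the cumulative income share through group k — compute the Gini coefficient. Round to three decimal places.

0.393

Cumulative income shares Yₖ: 0.0080, 0.0280, 0.0680, 0.1790, 0.3460, 0.5430, 0.7550, 1.0000
Σ (Xₖ−Xₖ₋₁)(Yₖ+Yₖ₋₁) = (1/8)(0.0080+0.0000) + (1/8)(0.0280+0.0080) + (1/8)(0.0680+0.0280) + (1/8)(0.1790+0.0680) + (1/8)(0.3460+0.1790) + (1/8)(0.5430+0.3460) + (1/8)(0.7550+0.5430) + (1/8)(1.0000+0.7550)
  = 0.0010 + 0.0045 + 0.0120 + 0.0309 + 0.0656 + 0.1111 + 0.1622 + 0.2194 = 0.6067
G = 1 − 0.6067 = 0.3933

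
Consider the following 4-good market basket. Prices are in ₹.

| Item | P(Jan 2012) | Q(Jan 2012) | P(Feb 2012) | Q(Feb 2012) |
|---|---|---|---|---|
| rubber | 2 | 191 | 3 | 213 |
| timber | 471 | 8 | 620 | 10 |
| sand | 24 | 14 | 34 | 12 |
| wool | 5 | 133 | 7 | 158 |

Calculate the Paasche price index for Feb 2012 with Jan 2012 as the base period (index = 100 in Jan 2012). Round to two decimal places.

134.42

Paasche price index uses current-period quantities as weights.
ΣP(Feb 2012)·Q(Feb 2012) = 3×213 + 620×10 + 34×12 + 7×158 = 639 + 6200 + 408 + 1106 = 8353
ΣP(Jan 2012)·Q(Feb 2012) = 2×213 + 471×10 + 24×12 + 5×158 = 426 + 4710 + 288 + 790 = 6214
Index = 8353 / 6214 × 100 = 134.4223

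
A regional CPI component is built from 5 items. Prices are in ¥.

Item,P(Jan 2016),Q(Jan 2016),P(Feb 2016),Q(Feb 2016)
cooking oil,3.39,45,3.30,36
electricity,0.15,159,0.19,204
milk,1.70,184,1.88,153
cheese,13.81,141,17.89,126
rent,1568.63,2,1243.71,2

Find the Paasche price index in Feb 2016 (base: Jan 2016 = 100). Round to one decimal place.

Paasche price index uses current-period quantities as weights.
ΣP(Feb 2016)·Q(Feb 2016) = 3.30×36 + 0.19×204 + 1.88×153 + 17.89×126 + 1243.71×2 = 118.8 + 38.76 + 287.64 + 2254.14 + 2487.42 = 5186.76
ΣP(Jan 2016)·Q(Feb 2016) = 3.39×36 + 0.15×204 + 1.70×153 + 13.81×126 + 1568.63×2 = 122.04 + 30.6 + 260.1 + 1740.06 + 3137.26 = 5290.06
Index = 5186.76 / 5290.06 × 100 = 98.0473

98.0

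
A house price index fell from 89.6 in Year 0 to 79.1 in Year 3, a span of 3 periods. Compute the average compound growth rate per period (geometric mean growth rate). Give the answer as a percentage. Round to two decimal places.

Growth factor = (79.1/89.6)^(1/3) = (0.882812)^(1/3) = 0.959304
Growth rate = 0.959304 − 1 = -0.040696 = -4.0696%

-4.07%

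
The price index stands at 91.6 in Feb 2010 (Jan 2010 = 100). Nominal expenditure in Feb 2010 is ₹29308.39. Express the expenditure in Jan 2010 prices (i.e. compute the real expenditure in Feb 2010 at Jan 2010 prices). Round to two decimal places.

Real = Nominal ÷ (Index/100) = 29308.39 ÷ (91.6/100)
     = 29308.39 ÷ 0.916 = 31996.0590

31996.06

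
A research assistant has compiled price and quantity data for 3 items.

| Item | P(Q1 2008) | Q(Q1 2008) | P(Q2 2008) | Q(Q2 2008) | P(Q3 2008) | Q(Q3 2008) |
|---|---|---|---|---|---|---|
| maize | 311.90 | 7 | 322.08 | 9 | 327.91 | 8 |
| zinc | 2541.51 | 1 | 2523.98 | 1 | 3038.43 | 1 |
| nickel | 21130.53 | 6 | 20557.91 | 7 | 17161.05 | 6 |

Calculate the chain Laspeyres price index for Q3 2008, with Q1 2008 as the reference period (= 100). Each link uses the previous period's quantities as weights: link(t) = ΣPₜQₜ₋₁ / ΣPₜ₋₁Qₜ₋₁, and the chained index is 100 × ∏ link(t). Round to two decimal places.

82.28

Link Q1 2008→Q2 2008:
ΣP(Q2 2008)Q(Q1 2008) = 322.08×7 + 2523.98×1 + 20557.91×6 = 2254.56 + 2523.98 + 123347.46 = 128126
ΣP(Q1 2008)Q(Q1 2008) = 311.90×7 + 2541.51×1 + 21130.53×6 = 2183.3 + 2541.51 + 126783.18 = 131507.99
link = 128126/131507.99 = 0.974283
Link Q2 2008→Q3 2008:
ΣP(Q3 2008)Q(Q2 2008) = 327.91×9 + 3038.43×1 + 17161.05×7 = 2951.19 + 3038.43 + 120127.35 = 126116.97
ΣP(Q2 2008)Q(Q2 2008) = 322.08×9 + 2523.98×1 + 20557.91×7 = 2898.72 + 2523.98 + 143905.37 = 149328.07
link = 126116.97/149328.07 = 0.844563
Chained index = 100 × 0.974283 × 0.844563 = 82.2843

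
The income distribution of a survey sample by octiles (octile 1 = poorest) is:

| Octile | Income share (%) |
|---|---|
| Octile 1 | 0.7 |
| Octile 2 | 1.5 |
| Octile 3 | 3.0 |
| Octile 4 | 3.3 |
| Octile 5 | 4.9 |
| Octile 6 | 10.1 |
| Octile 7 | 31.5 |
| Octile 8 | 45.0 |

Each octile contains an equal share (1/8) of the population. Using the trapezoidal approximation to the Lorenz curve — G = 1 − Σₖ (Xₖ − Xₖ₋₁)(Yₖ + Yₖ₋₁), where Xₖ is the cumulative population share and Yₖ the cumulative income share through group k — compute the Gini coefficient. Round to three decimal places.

Cumulative income shares Yₖ: 0.0070, 0.0220, 0.0520, 0.0850, 0.1340, 0.2350, 0.5500, 1.0000
Σ (Xₖ−Xₖ₋₁)(Yₖ+Yₖ₋₁) = (1/8)(0.0070+0.0000) + (1/8)(0.0220+0.0070) + (1/8)(0.0520+0.0220) + (1/8)(0.0850+0.0520) + (1/8)(0.1340+0.0850) + (1/8)(0.2350+0.1340) + (1/8)(0.5500+0.2350) + (1/8)(1.0000+0.5500)
  = 0.0009 + 0.0036 + 0.0092 + 0.0171 + 0.0274 + 0.0461 + 0.0981 + 0.1938 = 0.3962
G = 1 − 0.3962 = 0.6038

0.604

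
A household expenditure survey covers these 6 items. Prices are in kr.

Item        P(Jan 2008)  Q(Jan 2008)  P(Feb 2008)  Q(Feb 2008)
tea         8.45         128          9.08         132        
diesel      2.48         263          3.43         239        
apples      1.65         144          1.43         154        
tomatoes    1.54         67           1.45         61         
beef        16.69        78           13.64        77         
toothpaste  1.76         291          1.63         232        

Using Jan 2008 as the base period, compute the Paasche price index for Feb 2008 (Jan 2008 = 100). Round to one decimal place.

Paasche price index uses current-period quantities as weights.
ΣP(Feb 2008)·Q(Feb 2008) = 9.08×132 + 3.43×239 + 1.43×154 + 1.45×61 + 13.64×77 + 1.63×232 = 1198.56 + 819.77 + 220.22 + 88.45 + 1050.28 + 378.16 = 3755.44
ΣP(Jan 2008)·Q(Feb 2008) = 8.45×132 + 2.48×239 + 1.65×154 + 1.54×61 + 16.69×77 + 1.76×232 = 1115.4 + 592.72 + 254.1 + 93.94 + 1285.13 + 408.32 = 3749.61
Index = 3755.44 / 3749.61 × 100 = 100.1555

100.2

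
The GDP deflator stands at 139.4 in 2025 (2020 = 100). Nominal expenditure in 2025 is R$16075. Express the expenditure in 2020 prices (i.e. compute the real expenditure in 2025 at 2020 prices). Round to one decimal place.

Real = Nominal ÷ (Index/100) = 16075 ÷ (139.4/100)
     = 16075 ÷ 1.394 = 11531.5638

11531.6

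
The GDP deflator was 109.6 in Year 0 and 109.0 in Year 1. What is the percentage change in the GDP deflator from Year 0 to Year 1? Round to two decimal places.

-0.55%

Change = (109.0 − 109.6) / 109.6 × 100
       = -0.6 / 109.6 × 100 = -0.5474%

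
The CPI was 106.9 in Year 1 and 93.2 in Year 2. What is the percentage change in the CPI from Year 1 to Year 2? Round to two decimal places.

-12.82%

Change = (93.2 − 106.9) / 106.9 × 100
       = -13.7 / 106.9 × 100 = -12.8157%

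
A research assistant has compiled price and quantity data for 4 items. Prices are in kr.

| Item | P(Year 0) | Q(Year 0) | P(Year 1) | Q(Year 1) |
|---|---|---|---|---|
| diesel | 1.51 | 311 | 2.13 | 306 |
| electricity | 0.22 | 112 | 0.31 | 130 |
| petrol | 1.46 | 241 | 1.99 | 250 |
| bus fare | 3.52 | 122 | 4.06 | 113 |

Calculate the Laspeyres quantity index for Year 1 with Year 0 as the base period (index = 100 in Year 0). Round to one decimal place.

Laspeyres quantity index uses base-period prices as weights.
ΣP(Year 0)·Q(Year 1) = 1.51×306 + 0.22×130 + 1.46×250 + 3.52×113 = 462.06 + 28.6 + 365 + 397.76 = 1253.42
ΣP(Year 0)·Q(Year 0) = 1.51×311 + 0.22×112 + 1.46×241 + 3.52×122 = 469.61 + 24.64 + 351.86 + 429.44 = 1275.55
Index = 1253.42 / 1275.55 × 100 = 98.2651

98.3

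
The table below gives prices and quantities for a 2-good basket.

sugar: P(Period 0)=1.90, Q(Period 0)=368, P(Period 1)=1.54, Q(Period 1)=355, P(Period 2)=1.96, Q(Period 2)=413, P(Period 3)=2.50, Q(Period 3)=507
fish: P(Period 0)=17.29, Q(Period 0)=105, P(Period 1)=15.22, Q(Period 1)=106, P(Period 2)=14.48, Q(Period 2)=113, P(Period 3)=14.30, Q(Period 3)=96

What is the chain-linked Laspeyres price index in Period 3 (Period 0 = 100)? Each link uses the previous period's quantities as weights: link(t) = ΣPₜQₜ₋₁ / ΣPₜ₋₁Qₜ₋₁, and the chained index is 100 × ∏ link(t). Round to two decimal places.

96.27

Link Period 0→Period 1:
ΣP(Period 1)Q(Period 0) = 1.54×368 + 15.22×105 = 566.72 + 1598.1 = 2164.82
ΣP(Period 0)Q(Period 0) = 1.90×368 + 17.29×105 = 699.2 + 1815.45 = 2514.65
link = 2164.82/2514.65 = 0.860883
Link Period 1→Period 2:
ΣP(Period 2)Q(Period 1) = 1.96×355 + 14.48×106 = 695.8 + 1534.88 = 2230.68
ΣP(Period 1)Q(Period 1) = 1.54×355 + 15.22×106 = 546.7 + 1613.32 = 2160.02
link = 2230.68/2160.02 = 1.032713
Link Period 2→Period 3:
ΣP(Period 3)Q(Period 2) = 2.50×413 + 14.30×113 = 1032.5 + 1615.9 = 2648.4
ΣP(Period 2)Q(Period 2) = 1.96×413 + 14.48×113 = 809.48 + 1636.24 = 2445.72
link = 2648.4/2445.72 = 1.082871
Chained index = 100 × 0.860883 × 1.032713 × 1.082871 = 96.2721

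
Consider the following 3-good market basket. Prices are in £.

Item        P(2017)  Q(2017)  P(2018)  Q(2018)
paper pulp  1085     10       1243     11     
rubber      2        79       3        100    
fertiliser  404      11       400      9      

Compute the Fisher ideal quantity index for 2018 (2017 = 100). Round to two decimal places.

Laspeyres component (base-period weights):
ΣP(2017)Q(2018) = 1085×11 + 2×100 + 404×9 = 11935 + 200 + 3636 = 15771
ΣP(2017)Q(2017) = 1085×10 + 2×79 + 404×11 = 10850 + 158 + 4444 = 15452
L = 15771 / 15452 × 100 = 102.0645
Paasche component (current-period weights):
ΣP(2018)Q(2018) = 1243×11 + 3×100 + 400×9 = 13673 + 300 + 3600 = 17573
ΣP(2018)Q(2017) = 1243×10 + 3×79 + 400×11 = 12430 + 237 + 4400 = 17067
P = 17573 / 17067 × 100 = 102.9648
Fisher = √(L × P) = √(102.0645 × 102.9648) = 102.5136

102.51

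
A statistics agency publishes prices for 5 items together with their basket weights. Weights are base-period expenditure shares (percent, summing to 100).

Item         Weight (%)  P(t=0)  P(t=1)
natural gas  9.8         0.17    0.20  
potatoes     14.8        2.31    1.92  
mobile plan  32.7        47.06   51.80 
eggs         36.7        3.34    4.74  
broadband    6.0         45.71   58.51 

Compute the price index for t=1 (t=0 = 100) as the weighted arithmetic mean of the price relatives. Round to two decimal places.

119.59

natural gas: 9.8 × (0.20/0.17) = 9.8 × 1.176471 = 11.5294
potatoes: 14.8 × (1.92/2.31) = 14.8 × 0.831169 = 12.3013
mobile plan: 32.7 × (51.80/47.06) = 32.7 × 1.100722 = 35.9936
eggs: 36.7 × (4.74/3.34) = 36.7 × 1.419162 = 52.0832
broadband: 6.0 × (58.51/45.71) = 6.0 × 1.280026 = 7.6802
Index = Σ wᵢ·(p₁ᵢ/p₀ᵢ) = 11.5294 + 12.3013 + 35.9936 + 52.0832 + 7.6802 = 119.5877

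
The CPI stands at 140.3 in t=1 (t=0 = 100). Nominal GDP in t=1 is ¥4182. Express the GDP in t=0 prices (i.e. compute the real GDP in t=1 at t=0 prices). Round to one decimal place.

2980.8

Real = Nominal ÷ (Index/100) = 4182 ÷ (140.3/100)
     = 4182 ÷ 1.403 = 2980.7555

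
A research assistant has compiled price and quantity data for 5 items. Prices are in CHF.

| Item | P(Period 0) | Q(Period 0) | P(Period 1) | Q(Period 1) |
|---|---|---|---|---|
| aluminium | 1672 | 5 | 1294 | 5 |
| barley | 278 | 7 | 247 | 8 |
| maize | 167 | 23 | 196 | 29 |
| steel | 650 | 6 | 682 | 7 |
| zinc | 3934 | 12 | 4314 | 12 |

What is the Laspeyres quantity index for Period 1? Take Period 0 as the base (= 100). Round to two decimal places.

102.96

Laspeyres quantity index uses base-period prices as weights.
ΣP(Period 0)·Q(Period 1) = 1672×5 + 278×8 + 167×29 + 650×7 + 3934×12 = 8360 + 2224 + 4843 + 4550 + 47208 = 67185
ΣP(Period 0)·Q(Period 0) = 1672×5 + 278×7 + 167×23 + 650×6 + 3934×12 = 8360 + 1946 + 3841 + 3900 + 47208 = 65255
Index = 67185 / 65255 × 100 = 102.9576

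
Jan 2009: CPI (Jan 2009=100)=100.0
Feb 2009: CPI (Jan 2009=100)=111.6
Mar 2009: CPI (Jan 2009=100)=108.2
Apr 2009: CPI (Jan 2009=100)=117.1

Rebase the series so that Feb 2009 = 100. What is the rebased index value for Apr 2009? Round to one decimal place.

Rebased(Apr 2009) = 117.1 / 111.6 × 100 = 104.9283

104.9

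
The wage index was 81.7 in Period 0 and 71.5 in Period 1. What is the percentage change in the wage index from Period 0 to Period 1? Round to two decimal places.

-12.48%

Change = (71.5 − 81.7) / 81.7 × 100
       = -10.2 / 81.7 × 100 = -12.4847%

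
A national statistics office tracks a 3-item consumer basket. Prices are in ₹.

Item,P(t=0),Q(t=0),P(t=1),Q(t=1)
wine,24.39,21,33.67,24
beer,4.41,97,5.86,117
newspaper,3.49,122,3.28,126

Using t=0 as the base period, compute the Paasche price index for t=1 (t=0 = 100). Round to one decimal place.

Paasche price index uses current-period quantities as weights.
ΣP(t=1)·Q(t=1) = 33.67×24 + 5.86×117 + 3.28×126 = 808.08 + 685.62 + 413.28 = 1906.98
ΣP(t=0)·Q(t=1) = 24.39×24 + 4.41×117 + 3.49×126 = 585.36 + 515.97 + 439.74 = 1541.07
Index = 1906.98 / 1541.07 × 100 = 123.7439

123.7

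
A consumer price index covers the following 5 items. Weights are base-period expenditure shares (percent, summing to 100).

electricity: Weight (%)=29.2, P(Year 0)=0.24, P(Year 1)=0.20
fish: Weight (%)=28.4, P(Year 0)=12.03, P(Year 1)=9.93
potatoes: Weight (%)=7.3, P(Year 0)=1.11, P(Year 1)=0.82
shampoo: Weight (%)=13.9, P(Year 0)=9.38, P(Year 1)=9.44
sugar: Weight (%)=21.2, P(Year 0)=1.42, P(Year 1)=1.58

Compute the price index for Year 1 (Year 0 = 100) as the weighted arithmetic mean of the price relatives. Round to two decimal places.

electricity: 29.2 × (0.20/0.24) = 29.2 × 0.833333 = 24.3333
fish: 28.4 × (9.93/12.03) = 28.4 × 0.825436 = 23.4424
potatoes: 7.3 × (0.82/1.11) = 7.3 × 0.738739 = 5.3928
shampoo: 13.9 × (9.44/9.38) = 13.9 × 1.006397 = 13.9889
sugar: 21.2 × (1.58/1.42) = 21.2 × 1.112676 = 23.5887
Index = Σ wᵢ·(p₁ᵢ/p₀ᵢ) = 24.3333 + 23.4424 + 5.3928 + 13.9889 + 23.5887 = 90.7462

90.75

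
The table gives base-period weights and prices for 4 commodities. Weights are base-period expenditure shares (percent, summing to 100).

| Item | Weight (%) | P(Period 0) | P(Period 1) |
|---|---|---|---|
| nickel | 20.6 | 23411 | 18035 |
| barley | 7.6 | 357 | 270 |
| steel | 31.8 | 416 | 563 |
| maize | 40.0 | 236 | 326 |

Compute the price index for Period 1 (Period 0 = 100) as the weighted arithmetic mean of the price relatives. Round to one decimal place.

nickel: 20.6 × (18035/23411) = 20.6 × 0.770364 = 15.8695
barley: 7.6 × (270/357) = 7.6 × 0.756303 = 5.7479
steel: 31.8 × (563/416) = 31.8 × 1.353365 = 43.0370
maize: 40.0 × (326/236) = 40.0 × 1.381356 = 55.2542
Index = Σ wᵢ·(p₁ᵢ/p₀ᵢ) = 15.8695 + 5.7479 + 43.0370 + 55.2542 = 119.9087

119.9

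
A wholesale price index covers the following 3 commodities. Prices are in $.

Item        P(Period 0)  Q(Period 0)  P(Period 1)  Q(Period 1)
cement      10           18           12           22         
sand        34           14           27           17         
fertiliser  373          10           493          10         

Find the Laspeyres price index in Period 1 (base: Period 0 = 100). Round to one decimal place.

Laspeyres price index uses base-period quantities as weights.
ΣP(Period 1)·Q(Period 0) = 12×18 + 27×14 + 493×10 = 216 + 378 + 4930 = 5524
ΣP(Period 0)·Q(Period 0) = 10×18 + 34×14 + 373×10 = 180 + 476 + 3730 = 4386
Index = 5524 / 4386 × 100 = 125.9462

125.9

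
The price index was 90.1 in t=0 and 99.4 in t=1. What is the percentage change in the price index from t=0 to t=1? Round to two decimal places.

Change = (99.4 − 90.1) / 90.1 × 100
       = 9.3 / 90.1 × 100 = 10.3219%

10.32%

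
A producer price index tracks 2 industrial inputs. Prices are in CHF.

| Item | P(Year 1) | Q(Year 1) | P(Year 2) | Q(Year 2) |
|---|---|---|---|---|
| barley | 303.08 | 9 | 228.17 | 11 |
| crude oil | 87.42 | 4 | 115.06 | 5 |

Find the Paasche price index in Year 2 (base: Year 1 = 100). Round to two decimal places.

81.81

Paasche price index uses current-period quantities as weights.
ΣP(Year 2)·Q(Year 2) = 228.17×11 + 115.06×5 = 2509.87 + 575.3 = 3085.17
ΣP(Year 1)·Q(Year 2) = 303.08×11 + 87.42×5 = 3333.88 + 437.1 = 3770.98
Index = 3085.17 / 3770.98 × 100 = 81.8135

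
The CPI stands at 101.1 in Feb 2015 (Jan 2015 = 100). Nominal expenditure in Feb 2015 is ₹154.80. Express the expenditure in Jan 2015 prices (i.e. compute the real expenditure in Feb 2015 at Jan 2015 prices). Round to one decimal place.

153.1

Real = Nominal ÷ (Index/100) = 154.80 ÷ (101.1/100)
     = 154.80 ÷ 1.011 = 153.1157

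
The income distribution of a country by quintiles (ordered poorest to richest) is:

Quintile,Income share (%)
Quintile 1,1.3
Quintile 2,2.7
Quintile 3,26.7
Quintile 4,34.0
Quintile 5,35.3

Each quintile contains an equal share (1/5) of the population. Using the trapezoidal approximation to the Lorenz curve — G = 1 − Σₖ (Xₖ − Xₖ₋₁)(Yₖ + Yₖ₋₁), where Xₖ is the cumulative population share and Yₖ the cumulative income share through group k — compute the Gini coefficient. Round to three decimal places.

0.397

Cumulative income shares Yₖ: 0.0130, 0.0400, 0.3070, 0.6470, 1.0000
Σ (Xₖ−Xₖ₋₁)(Yₖ+Yₖ₋₁) = (1/5)(0.0130+0.0000) + (1/5)(0.0400+0.0130) + (1/5)(0.3070+0.0400) + (1/5)(0.6470+0.3070) + (1/5)(1.0000+0.6470)
  = 0.0026 + 0.0106 + 0.0694 + 0.1908 + 0.3294 = 0.6028
G = 1 − 0.6028 = 0.3972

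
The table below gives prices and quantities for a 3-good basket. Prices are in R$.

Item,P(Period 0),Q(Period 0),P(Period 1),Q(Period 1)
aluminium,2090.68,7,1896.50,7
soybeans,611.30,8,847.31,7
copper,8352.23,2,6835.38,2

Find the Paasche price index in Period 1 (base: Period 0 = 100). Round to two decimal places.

92.30

Paasche price index uses current-period quantities as weights.
ΣP(Period 1)·Q(Period 1) = 1896.50×7 + 847.31×7 + 6835.38×2 = 13275.5 + 5931.17 + 13670.76 = 32877.43
ΣP(Period 0)·Q(Period 1) = 2090.68×7 + 611.30×7 + 8352.23×2 = 14634.76 + 4279.1 + 16704.46 = 35618.32
Index = 32877.43 / 35618.32 × 100 = 92.3048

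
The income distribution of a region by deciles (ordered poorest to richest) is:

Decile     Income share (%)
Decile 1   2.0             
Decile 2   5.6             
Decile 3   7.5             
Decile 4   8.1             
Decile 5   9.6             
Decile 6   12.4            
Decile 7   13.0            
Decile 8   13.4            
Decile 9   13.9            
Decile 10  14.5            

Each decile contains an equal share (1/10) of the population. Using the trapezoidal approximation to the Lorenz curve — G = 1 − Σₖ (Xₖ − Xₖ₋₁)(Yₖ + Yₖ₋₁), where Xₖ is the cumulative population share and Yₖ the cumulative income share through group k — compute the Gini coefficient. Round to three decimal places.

Cumulative income shares Yₖ: 0.0200, 0.0760, 0.1510, 0.2320, 0.3280, 0.4520, 0.5820, 0.7160, 0.8550, 1.0000
Σ (Xₖ−Xₖ₋₁)(Yₖ+Yₖ₋₁) = (1/10)(0.0200+0.0000) + (1/10)(0.0760+0.0200) + (1/10)(0.1510+0.0760) + (1/10)(0.2320+0.1510) + (1/10)(0.3280+0.2320) + (1/10)(0.4520+0.3280) + (1/10)(0.5820+0.4520) + (1/10)(0.7160+0.5820) + (1/10)(0.8550+0.7160) + (1/10)(1.0000+0.8550)
  = 0.0020 + 0.0096 + 0.0227 + 0.0383 + 0.0560 + 0.0780 + 0.1034 + 0.1298 + 0.1571 + 0.1855 = 0.7824
G = 1 − 0.7824 = 0.2176

0.218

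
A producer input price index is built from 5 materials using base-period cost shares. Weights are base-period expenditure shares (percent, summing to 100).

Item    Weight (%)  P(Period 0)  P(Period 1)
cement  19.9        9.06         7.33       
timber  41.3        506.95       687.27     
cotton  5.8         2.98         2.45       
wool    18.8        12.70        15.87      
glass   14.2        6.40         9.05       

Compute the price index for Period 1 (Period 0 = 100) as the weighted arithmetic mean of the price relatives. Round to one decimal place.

120.4

cement: 19.9 × (7.33/9.06) = 19.9 × 0.809051 = 16.1001
timber: 41.3 × (687.27/506.95) = 41.3 × 1.355696 = 55.9902
cotton: 5.8 × (2.45/2.98) = 5.8 × 0.822148 = 4.7685
wool: 18.8 × (15.87/12.70) = 18.8 × 1.249606 = 23.4926
glass: 14.2 × (9.05/6.40) = 14.2 × 1.414062 = 20.0797
Index = Σ wᵢ·(p₁ᵢ/p₀ᵢ) = 16.1001 + 55.9902 + 4.7685 + 23.4926 + 20.0797 = 120.4311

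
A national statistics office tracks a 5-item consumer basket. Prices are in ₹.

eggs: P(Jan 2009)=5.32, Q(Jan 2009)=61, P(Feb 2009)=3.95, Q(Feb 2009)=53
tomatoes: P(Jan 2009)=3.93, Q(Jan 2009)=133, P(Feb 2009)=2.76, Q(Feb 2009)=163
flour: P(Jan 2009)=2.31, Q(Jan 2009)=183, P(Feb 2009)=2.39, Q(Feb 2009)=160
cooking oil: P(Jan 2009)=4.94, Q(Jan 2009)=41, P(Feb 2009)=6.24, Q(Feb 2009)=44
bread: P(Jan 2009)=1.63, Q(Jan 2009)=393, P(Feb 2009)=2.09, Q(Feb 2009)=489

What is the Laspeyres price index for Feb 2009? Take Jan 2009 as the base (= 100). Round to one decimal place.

Laspeyres price index uses base-period quantities as weights.
ΣP(Feb 2009)·Q(Jan 2009) = 3.95×61 + 2.76×133 + 2.39×183 + 6.24×41 + 2.09×393 = 240.95 + 367.08 + 437.37 + 255.84 + 821.37 = 2122.61
ΣP(Jan 2009)·Q(Jan 2009) = 5.32×61 + 3.93×133 + 2.31×183 + 4.94×41 + 1.63×393 = 324.52 + 522.69 + 422.73 + 202.54 + 640.59 = 2113.07
Index = 2122.61 / 2113.07 × 100 = 100.4515

100.5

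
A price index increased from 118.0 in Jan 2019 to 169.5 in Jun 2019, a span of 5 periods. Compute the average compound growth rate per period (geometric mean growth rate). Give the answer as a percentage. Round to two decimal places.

Growth factor = (169.5/118.0)^(1/5) = (1.436441)^(1/5) = 1.075121
Growth rate = 1.075121 − 1 = 0.075121 = 7.5121%

7.51%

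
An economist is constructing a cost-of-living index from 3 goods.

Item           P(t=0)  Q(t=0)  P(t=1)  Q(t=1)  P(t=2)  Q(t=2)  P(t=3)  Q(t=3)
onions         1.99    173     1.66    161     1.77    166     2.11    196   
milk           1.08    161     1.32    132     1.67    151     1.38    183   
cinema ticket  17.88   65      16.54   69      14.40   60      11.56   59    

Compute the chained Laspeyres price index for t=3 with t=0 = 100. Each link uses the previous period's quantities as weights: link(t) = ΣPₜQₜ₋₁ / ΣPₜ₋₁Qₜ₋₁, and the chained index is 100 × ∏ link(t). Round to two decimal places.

78.83

Link t=0→t=1:
ΣP(t=1)Q(t=0) = 1.66×173 + 1.32×161 + 16.54×65 = 287.18 + 212.52 + 1075.1 = 1574.8
ΣP(t=0)Q(t=0) = 1.99×173 + 1.08×161 + 17.88×65 = 344.27 + 173.88 + 1162.2 = 1680.35
link = 1574.8/1680.35 = 0.937186
Link t=1→t=2:
ΣP(t=2)Q(t=1) = 1.77×161 + 1.67×132 + 14.40×69 = 284.97 + 220.44 + 993.6 = 1499.01
ΣP(t=1)Q(t=1) = 1.66×161 + 1.32×132 + 16.54×69 = 267.26 + 174.24 + 1141.26 = 1582.76
link = 1499.01/1582.76 = 0.947086
Link t=2→t=3:
ΣP(t=3)Q(t=2) = 2.11×166 + 1.38×151 + 11.56×60 = 350.26 + 208.38 + 693.6 = 1252.24
ΣP(t=2)Q(t=2) = 1.77×166 + 1.67×151 + 14.40×60 = 293.82 + 252.17 + 864 = 1409.99
link = 1252.24/1409.99 = 0.888120
Chained index = 100 × 0.937186 × 0.947086 × 0.888120 = 78.8291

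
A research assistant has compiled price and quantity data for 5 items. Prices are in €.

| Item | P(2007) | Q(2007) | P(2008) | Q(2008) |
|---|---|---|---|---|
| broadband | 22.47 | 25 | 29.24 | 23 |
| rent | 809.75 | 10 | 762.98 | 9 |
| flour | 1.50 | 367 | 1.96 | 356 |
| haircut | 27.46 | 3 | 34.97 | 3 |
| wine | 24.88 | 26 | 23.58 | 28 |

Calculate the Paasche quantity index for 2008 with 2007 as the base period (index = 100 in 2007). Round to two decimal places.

Paasche quantity index uses current-period prices as weights.
ΣP(2008)·Q(2008) = 29.24×23 + 762.98×9 + 1.96×356 + 34.97×3 + 23.58×28 = 672.52 + 6866.82 + 697.76 + 104.91 + 660.24 = 9002.25
ΣP(2008)·Q(2007) = 29.24×25 + 762.98×10 + 1.96×367 + 34.97×3 + 23.58×26 = 731 + 7629.8 + 719.32 + 104.91 + 613.08 = 9798.11
Index = 9002.25 / 9798.11 × 100 = 91.8774

91.88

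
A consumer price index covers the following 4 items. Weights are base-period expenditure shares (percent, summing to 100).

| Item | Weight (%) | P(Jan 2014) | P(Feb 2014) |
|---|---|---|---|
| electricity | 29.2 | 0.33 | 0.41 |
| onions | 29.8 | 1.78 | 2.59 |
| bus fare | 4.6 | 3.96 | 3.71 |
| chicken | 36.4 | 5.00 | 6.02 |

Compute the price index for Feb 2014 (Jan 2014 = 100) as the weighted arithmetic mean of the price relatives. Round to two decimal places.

electricity: 29.2 × (0.41/0.33) = 29.2 × 1.242424 = 36.2788
onions: 29.8 × (2.59/1.78) = 29.8 × 1.455056 = 43.3607
bus fare: 4.6 × (3.71/3.96) = 4.6 × 0.936869 = 4.3096
chicken: 36.4 × (6.02/5.00) = 36.4 × 1.204000 = 43.8256
Index = Σ wᵢ·(p₁ᵢ/p₀ᵢ) = 36.2788 + 43.3607 + 4.3096 + 43.8256 = 127.7747

127.77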